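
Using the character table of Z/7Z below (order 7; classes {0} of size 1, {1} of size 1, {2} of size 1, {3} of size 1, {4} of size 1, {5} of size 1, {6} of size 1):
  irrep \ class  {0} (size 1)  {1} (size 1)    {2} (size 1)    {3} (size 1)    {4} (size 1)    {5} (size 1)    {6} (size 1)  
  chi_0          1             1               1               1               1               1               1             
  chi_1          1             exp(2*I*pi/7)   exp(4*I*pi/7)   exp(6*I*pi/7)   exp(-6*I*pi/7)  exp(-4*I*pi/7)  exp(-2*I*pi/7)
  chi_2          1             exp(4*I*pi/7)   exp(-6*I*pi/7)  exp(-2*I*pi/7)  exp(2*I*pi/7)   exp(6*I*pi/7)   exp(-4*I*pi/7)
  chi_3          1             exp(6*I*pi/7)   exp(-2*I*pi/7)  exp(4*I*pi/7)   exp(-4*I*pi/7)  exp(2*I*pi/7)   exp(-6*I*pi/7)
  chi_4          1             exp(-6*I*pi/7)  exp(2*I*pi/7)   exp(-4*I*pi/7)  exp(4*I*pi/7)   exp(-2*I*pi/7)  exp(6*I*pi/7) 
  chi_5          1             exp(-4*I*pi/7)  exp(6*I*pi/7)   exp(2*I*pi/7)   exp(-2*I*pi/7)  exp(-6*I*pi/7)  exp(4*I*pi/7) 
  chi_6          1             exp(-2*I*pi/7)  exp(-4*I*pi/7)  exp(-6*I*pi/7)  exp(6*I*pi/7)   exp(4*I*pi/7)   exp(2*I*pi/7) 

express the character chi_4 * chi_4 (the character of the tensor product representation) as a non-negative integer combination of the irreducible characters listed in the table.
chi_4 tensor chi_4 = chi_1 (all other irreducibles have multiplicity 0).

Justification: The character of a tensor product is the pointwise product (chi_4 * chi_4)(C) = chi_4(C) * chi_4(C):
  {0}: (1)*(1), {1}: (exp(-6*I*pi/7))*(exp(-6*I*pi/7)), {2}: (exp(2*I*pi/7))*(exp(2*I*pi/7)), {3}: (exp(-4*I*pi/7))*(exp(-4*I*pi/7)), {4}: (exp(4*I*pi/7))*(exp(4*I*pi/7)), {5}: (exp(-2*I*pi/7))*(exp(-2*I*pi/7)), {6}: (exp(6*I*pi/7))*(exp(6*I*pi/7))
so (chi_4 * chi_4) takes values
  {0} -> 1, {1} -> exp(2*I*pi/7), {2} -> exp(4*I*pi/7), {3} -> exp(6*I*pi/7), {4} -> exp(-6*I*pi/7), {5} -> exp(-4*I*pi/7), {6} -> exp(-2*I*pi/7).
Now take the inner product of this character with each irreducible chi from the table, <chi_4*chi_4, chi> = (1/7) sum_C |C| (chi_4*chi_4)(C) conj(chi(C)):
  <chi_4*chi_4, chi_0> = (1/7)[1*(1)*conj(1) + 1*(exp(2*I*pi/7))*conj(1) + 1*(exp(4*I*pi/7))*conj(1) + 1*(exp(6*I*pi/7))*conj(1) + 1*(exp(-6*I*pi/7))*conj(1) + 1*(exp(-4*I*pi/7))*conj(1) + 1*(exp(-2*I*pi/7))*conj(1)]
      = (1/7)[(1) + (exp(2*I*pi/7)) + (exp(4*I*pi/7)) + (exp(6*I*pi/7)) + (exp(-6*I*pi/7)) + (exp(-4*I*pi/7)) + (exp(-2*I*pi/7))] = 0/7 = 0
  <chi_4*chi_4, chi_1> = (1/7)[1*(1)*conj(1) + 1*(exp(2*I*pi/7))*conj(exp(2*I*pi/7)) + 1*(exp(4*I*pi/7))*conj(exp(4*I*pi/7)) + 1*(exp(6*I*pi/7))*conj(exp(6*I*pi/7)) + 1*(exp(-6*I*pi/7))*conj(exp(-6*I*pi/7)) + 1*(exp(-4*I*pi/7))*conj(exp(-4*I*pi/7)) + 1*(exp(-2*I*pi/7))*conj(exp(-2*I*pi/7))]
      = (1/7)[(1) + (1) + (1) + (1) + (1) + (1) + (1)] = 7/7 = 1
  <chi_4*chi_4, chi_2> = (1/7)[1*(1)*conj(1) + 1*(exp(2*I*pi/7))*conj(exp(4*I*pi/7)) + 1*(exp(4*I*pi/7))*conj(exp(-6*I*pi/7)) + 1*(exp(6*I*pi/7))*conj(exp(-2*I*pi/7)) + 1*(exp(-6*I*pi/7))*conj(exp(2*I*pi/7)) + 1*(exp(-4*I*pi/7))*conj(exp(6*I*pi/7)) + 1*(exp(-2*I*pi/7))*conj(exp(-4*I*pi/7))]
      = (1/7)[(1) + (exp(-2*I*pi/7)) + (exp(-4*I*pi/7)) + (exp(-6*I*pi/7)) + (exp(6*I*pi/7)) + (exp(4*I*pi/7)) + (exp(2*I*pi/7))] = 0/7 = 0
  <chi_4*chi_4, chi_3> = (1/7)[1*(1)*conj(1) + 1*(exp(2*I*pi/7))*conj(exp(6*I*pi/7)) + 1*(exp(4*I*pi/7))*conj(exp(-2*I*pi/7)) + 1*(exp(6*I*pi/7))*conj(exp(4*I*pi/7)) + 1*(exp(-6*I*pi/7))*conj(exp(-4*I*pi/7)) + 1*(exp(-4*I*pi/7))*conj(exp(2*I*pi/7)) + 1*(exp(-2*I*pi/7))*conj(exp(-6*I*pi/7))]
      = (1/7)[(1) + (exp(-4*I*pi/7)) + (exp(6*I*pi/7)) + (exp(2*I*pi/7)) + (exp(-2*I*pi/7)) + (exp(-6*I*pi/7)) + (exp(4*I*pi/7))] = 0/7 = 0
  <chi_4*chi_4, chi_4> = (1/7)[1*(1)*conj(1) + 1*(exp(2*I*pi/7))*conj(exp(-6*I*pi/7)) + 1*(exp(4*I*pi/7))*conj(exp(2*I*pi/7)) + 1*(exp(6*I*pi/7))*conj(exp(-4*I*pi/7)) + 1*(exp(-6*I*pi/7))*conj(exp(4*I*pi/7)) + 1*(exp(-4*I*pi/7))*conj(exp(-2*I*pi/7)) + 1*(exp(-2*I*pi/7))*conj(exp(6*I*pi/7))]
      = (1/7)[(1) + (exp(-6*I*pi/7)) + (exp(2*I*pi/7)) + (exp(-4*I*pi/7)) + (exp(4*I*pi/7)) + (exp(-2*I*pi/7)) + (exp(6*I*pi/7))] = 0/7 = 0
  <chi_4*chi_4, chi_5> = (1/7)[1*(1)*conj(1) + 1*(exp(2*I*pi/7))*conj(exp(-4*I*pi/7)) + 1*(exp(4*I*pi/7))*conj(exp(6*I*pi/7)) + 1*(exp(6*I*pi/7))*conj(exp(2*I*pi/7)) + 1*(exp(-6*I*pi/7))*conj(exp(-2*I*pi/7)) + 1*(exp(-4*I*pi/7))*conj(exp(-6*I*pi/7)) + 1*(exp(-2*I*pi/7))*conj(exp(4*I*pi/7))]
      = (1/7)[(1) + (exp(6*I*pi/7)) + (exp(-2*I*pi/7)) + (exp(4*I*pi/7)) + (exp(-4*I*pi/7)) + (exp(2*I*pi/7)) + (exp(-6*I*pi/7))] = 0/7 = 0
  <chi_4*chi_4, chi_6> = (1/7)[1*(1)*conj(1) + 1*(exp(2*I*pi/7))*conj(exp(-2*I*pi/7)) + 1*(exp(4*I*pi/7))*conj(exp(-4*I*pi/7)) + 1*(exp(6*I*pi/7))*conj(exp(-6*I*pi/7)) + 1*(exp(-6*I*pi/7))*conj(exp(6*I*pi/7)) + 1*(exp(-4*I*pi/7))*conj(exp(4*I*pi/7)) + 1*(exp(-2*I*pi/7))*conj(exp(2*I*pi/7))]
      = (1/7)[(1) + (exp(4*I*pi/7)) + (exp(-6*I*pi/7)) + (exp(-2*I*pi/7)) + (exp(2*I*pi/7)) + (exp(6*I*pi/7)) + (exp(-4*I*pi/7))] = 0/7 = 0
(Exp terms are combined using exp(i*s)*conj(exp(i*t)) = exp(i*(s-t)), and sums of them are collapsed using the identity that for every m > 1 the m distinct m-th roots of unity sum to 0, e.g. 1 + exp(2*I*pi/3) + exp(-2*I*pi/3) = 0.)
Hence the multiplicities are chi_1: 1. Dimension check: dim(chi_4)*dim(chi_4) = 1*1 = 1 and sum (mult * dim) = 1*1 = 1.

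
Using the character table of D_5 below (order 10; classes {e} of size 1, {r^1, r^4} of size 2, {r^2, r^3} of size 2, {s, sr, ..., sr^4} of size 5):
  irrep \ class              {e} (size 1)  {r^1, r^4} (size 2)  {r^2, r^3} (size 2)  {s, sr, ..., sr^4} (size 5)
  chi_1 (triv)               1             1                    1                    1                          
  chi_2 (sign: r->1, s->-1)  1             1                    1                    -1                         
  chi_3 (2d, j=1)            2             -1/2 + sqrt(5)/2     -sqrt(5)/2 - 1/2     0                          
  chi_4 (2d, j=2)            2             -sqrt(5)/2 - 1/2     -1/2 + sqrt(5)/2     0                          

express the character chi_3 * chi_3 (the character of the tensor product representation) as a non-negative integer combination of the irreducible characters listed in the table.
chi_3 tensor chi_3 = chi_1 + chi_2 + chi_4 (all other irreducibles have multiplicity 0).

Proof sketch: The character of a tensor product is the pointwise product (chi_3 * chi_3)(C) = chi_3(C) * chi_3(C):
  {e}: (2)*(2), {r^1, r^4}: (-1/2 + sqrt(5)/2)*(-1/2 + sqrt(5)/2), {r^2, r^3}: (-sqrt(5)/2 - 1/2)*(-sqrt(5)/2 - 1/2), {s, sr, ..., sr^4}: (0)*(0)
so (chi_3 * chi_3) takes values
  {e} -> 4, {r^1, r^4} -> 3/2 - sqrt(5)/2, {r^2, r^3} -> sqrt(5)/2 + 3/2, {s, sr, ..., sr^4} -> 0.
Now take the inner product of this character with each irreducible chi from the table, <chi_3*chi_3, chi> = (1/10) sum_C |C| (chi_3*chi_3)(C) conj(chi(C)):
  <chi_3*chi_3, chi_1> = (1/10)[1*(4)*conj(1) + 2*(3/2 - sqrt(5)/2)*conj(1) + 2*(sqrt(5)/2 + 3/2)*conj(1) + 5*(0)*conj(1)]
      = (1/10)[(4) + (3 - sqrt(5)) + (sqrt(5) + 3) + (0)] = 10/10 = 1
  <chi_3*chi_3, chi_2> = (1/10)[1*(4)*conj(1) + 2*(3/2 - sqrt(5)/2)*conj(1) + 2*(sqrt(5)/2 + 3/2)*conj(1) + 5*(0)*conj(-1)]
      = (1/10)[(4) + (3 - sqrt(5)) + (sqrt(5) + 3) + (0)] = 10/10 = 1
  <chi_3*chi_3, chi_3> = (1/10)[1*(4)*conj(2) + 2*(3/2 - sqrt(5)/2)*conj(-1/2 + sqrt(5)/2) + 2*(sqrt(5)/2 + 3/2)*conj(-sqrt(5)/2 - 1/2) + 5*(0)*conj(0)]
      = (1/10)[(8) + (-4 + 2*sqrt(5)) + (-2*sqrt(5) - 4) + (0)] = 0/10 = 0
  <chi_3*chi_3, chi_4> = (1/10)[1*(4)*conj(2) + 2*(3/2 - sqrt(5)/2)*conj(-sqrt(5)/2 - 1/2) + 2*(sqrt(5)/2 + 3/2)*conj(-1/2 + sqrt(5)/2) + 5*(0)*conj(0)]
      = (1/10)[(8) + (1 - sqrt(5)) + (1 + sqrt(5)) + (0)] = 10/10 = 1
Hence the multiplicities are chi_1: 1, chi_2: 1, chi_4: 1. Dimension check: dim(chi_3)*dim(chi_3) = 2*2 = 4 and sum (mult * dim) = 1*1 + 1*1 + 1*2 = 4.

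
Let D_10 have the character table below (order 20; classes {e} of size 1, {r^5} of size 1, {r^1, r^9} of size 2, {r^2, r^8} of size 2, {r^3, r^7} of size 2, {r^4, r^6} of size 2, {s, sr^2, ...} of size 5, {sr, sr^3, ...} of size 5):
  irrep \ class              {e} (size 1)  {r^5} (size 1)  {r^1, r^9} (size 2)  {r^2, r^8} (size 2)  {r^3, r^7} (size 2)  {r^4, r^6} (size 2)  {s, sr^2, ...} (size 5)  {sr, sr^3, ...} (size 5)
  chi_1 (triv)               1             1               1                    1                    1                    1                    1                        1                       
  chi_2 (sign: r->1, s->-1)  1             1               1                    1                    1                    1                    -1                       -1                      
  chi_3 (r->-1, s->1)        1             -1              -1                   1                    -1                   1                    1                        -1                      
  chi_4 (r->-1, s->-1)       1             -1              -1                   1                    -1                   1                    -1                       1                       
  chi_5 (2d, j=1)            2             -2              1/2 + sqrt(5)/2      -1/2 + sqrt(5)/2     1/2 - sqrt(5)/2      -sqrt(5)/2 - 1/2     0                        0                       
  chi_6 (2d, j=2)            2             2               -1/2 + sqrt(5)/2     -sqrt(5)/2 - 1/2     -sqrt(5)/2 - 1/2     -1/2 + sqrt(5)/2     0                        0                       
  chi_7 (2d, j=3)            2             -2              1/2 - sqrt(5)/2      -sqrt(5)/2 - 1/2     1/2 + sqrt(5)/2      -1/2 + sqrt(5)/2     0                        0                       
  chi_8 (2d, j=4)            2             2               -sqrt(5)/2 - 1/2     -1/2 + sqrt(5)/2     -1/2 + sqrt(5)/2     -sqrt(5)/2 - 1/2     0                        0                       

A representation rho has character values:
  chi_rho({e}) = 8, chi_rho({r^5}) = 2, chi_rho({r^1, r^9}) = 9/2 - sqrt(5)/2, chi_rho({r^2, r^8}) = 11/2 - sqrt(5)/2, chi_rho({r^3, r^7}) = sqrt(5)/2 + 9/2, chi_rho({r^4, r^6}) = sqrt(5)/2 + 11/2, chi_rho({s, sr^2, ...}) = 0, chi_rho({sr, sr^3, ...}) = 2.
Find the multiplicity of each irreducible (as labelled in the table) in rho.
Multiplicities: chi_1: 3, chi_2: 2, chi_3: 0, chi_4: 1, chi_5: 0, chi_6: 0, chi_7: 1, chi_8: 0.

Use <chi_rho, chi> = (1/|G|) sum_C |C| * chi_rho(C) * conj(chi(C)) with |G| = 20 for each irreducible chi in the table:
  <chi_rho, chi_1> = (1/20)[1*(8)*conj(1) + 1*(2)*conj(1) + 2*(9/2 - sqrt(5)/2)*conj(1) + 2*(11/2 - sqrt(5)/2)*conj(1) + 2*(sqrt(5)/2 + 9/2)*conj(1) + 2*(sqrt(5)/2 + 11/2)*conj(1) + 5*(0)*conj(1) + 5*(2)*conj(1)]
      = (1/20)[(8) + (2) + (9 - sqrt(5)) + (11 - sqrt(5)) + (sqrt(5) + 9) + (sqrt(5) + 11) + (0) + (10)] = 60/20 = 3
  <chi_rho, chi_2> = (1/20)[1*(8)*conj(1) + 1*(2)*conj(1) + 2*(9/2 - sqrt(5)/2)*conj(1) + 2*(11/2 - sqrt(5)/2)*conj(1) + 2*(sqrt(5)/2 + 9/2)*conj(1) + 2*(sqrt(5)/2 + 11/2)*conj(1) + 5*(0)*conj(-1) + 5*(2)*conj(-1)]
      = (1/20)[(8) + (2) + (9 - sqrt(5)) + (11 - sqrt(5)) + (sqrt(5) + 9) + (sqrt(5) + 11) + (0) + (-10)] = 40/20 = 2
  <chi_rho, chi_3> = (1/20)[1*(8)*conj(1) + 1*(2)*conj(-1) + 2*(9/2 - sqrt(5)/2)*conj(-1) + 2*(11/2 - sqrt(5)/2)*conj(1) + 2*(sqrt(5)/2 + 9/2)*conj(-1) + 2*(sqrt(5)/2 + 11/2)*conj(1) + 5*(0)*conj(1) + 5*(2)*conj(-1)]
      = (1/20)[(8) + (-2) + (-9 + sqrt(5)) + (11 - sqrt(5)) + (-9 - sqrt(5)) + (sqrt(5) + 11) + (0) + (-10)] = 0/20 = 0
  <chi_rho, chi_4> = (1/20)[1*(8)*conj(1) + 1*(2)*conj(-1) + 2*(9/2 - sqrt(5)/2)*conj(-1) + 2*(11/2 - sqrt(5)/2)*conj(1) + 2*(sqrt(5)/2 + 9/2)*conj(-1) + 2*(sqrt(5)/2 + 11/2)*conj(1) + 5*(0)*conj(-1) + 5*(2)*conj(1)]
      = (1/20)[(8) + (-2) + (-9 + sqrt(5)) + (11 - sqrt(5)) + (-9 - sqrt(5)) + (sqrt(5) + 11) + (0) + (10)] = 20/20 = 1
  <chi_rho, chi_5> = (1/20)[1*(8)*conj(2) + 1*(2)*conj(-2) + 2*(9/2 - sqrt(5)/2)*conj(1/2 + sqrt(5)/2) + 2*(11/2 - sqrt(5)/2)*conj(-1/2 + sqrt(5)/2) + 2*(sqrt(5)/2 + 9/2)*conj(1/2 - sqrt(5)/2) + 2*(sqrt(5)/2 + 11/2)*conj(-sqrt(5)/2 - 1/2) + 5*(0)*conj(0) + 5*(2)*conj(0)]
      = (1/20)[(16) + (-4) + (2 + 4*sqrt(5)) + (-8 + 6*sqrt(5)) + (2 - 4*sqrt(5)) + (-6*sqrt(5) - 8) + (0) + (0)] = 0/20 = 0
  <chi_rho, chi_6> = (1/20)[1*(8)*conj(2) + 1*(2)*conj(2) + 2*(9/2 - sqrt(5)/2)*conj(-1/2 + sqrt(5)/2) + 2*(11/2 - sqrt(5)/2)*conj(-sqrt(5)/2 - 1/2) + 2*(sqrt(5)/2 + 9/2)*conj(-sqrt(5)/2 - 1/2) + 2*(sqrt(5)/2 + 11/2)*conj(-1/2 + sqrt(5)/2) + 5*(0)*conj(0) + 5*(2)*conj(0)]
      = (1/20)[(16) + (4) + (-7 + 5*sqrt(5)) + (-5*sqrt(5) - 3) + (-5*sqrt(5) - 7) + (-3 + 5*sqrt(5)) + (0) + (0)] = 0/20 = 0
  <chi_rho, chi_7> = (1/20)[1*(8)*conj(2) + 1*(2)*conj(-2) + 2*(9/2 - sqrt(5)/2)*conj(1/2 - sqrt(5)/2) + 2*(11/2 - sqrt(5)/2)*conj(-sqrt(5)/2 - 1/2) + 2*(sqrt(5)/2 + 9/2)*conj(1/2 + sqrt(5)/2) + 2*(sqrt(5)/2 + 11/2)*conj(-1/2 + sqrt(5)/2) + 5*(0)*conj(0) + 5*(2)*conj(0)]
      = (1/20)[(16) + (-4) + (7 - 5*sqrt(5)) + (-5*sqrt(5) - 3) + (7 + 5*sqrt(5)) + (-3 + 5*sqrt(5)) + (0) + (0)] = 20/20 = 1
  <chi_rho, chi_8> = (1/20)[1*(8)*conj(2) + 1*(2)*conj(2) + 2*(9/2 - sqrt(5)/2)*conj(-sqrt(5)/2 - 1/2) + 2*(11/2 - sqrt(5)/2)*conj(-1/2 + sqrt(5)/2) + 2*(sqrt(5)/2 + 9/2)*conj(-1/2 + sqrt(5)/2) + 2*(sqrt(5)/2 + 11/2)*conj(-sqrt(5)/2 - 1/2) + 5*(0)*conj(0) + 5*(2)*conj(0)]
      = (1/20)[(16) + (4) + (-4*sqrt(5) - 2) + (-8 + 6*sqrt(5)) + (-2 + 4*sqrt(5)) + (-6*sqrt(5) - 8) + (0) + (0)] = 0/20 = 0
Dimension check: dim(rho) = sum (mult * dim) = 3*1 + 2*1 + 0*1 + 1*1 + 0*2 + 0*2 + 1*2 + 0*2 = 8 = chi_rho(e) = 8.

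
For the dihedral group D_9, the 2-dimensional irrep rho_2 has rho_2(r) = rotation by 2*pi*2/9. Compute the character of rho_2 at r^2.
chi_{rho_2}(r^2) = 2*cos(2*pi*2*2/9) = -2*cos(pi/9)

Derivation: rho_2(r^2) is rotation by angle 2*pi*2*2/9, whose trace is 2*cos(2*pi*2*2/9) = -2*cos(pi/9).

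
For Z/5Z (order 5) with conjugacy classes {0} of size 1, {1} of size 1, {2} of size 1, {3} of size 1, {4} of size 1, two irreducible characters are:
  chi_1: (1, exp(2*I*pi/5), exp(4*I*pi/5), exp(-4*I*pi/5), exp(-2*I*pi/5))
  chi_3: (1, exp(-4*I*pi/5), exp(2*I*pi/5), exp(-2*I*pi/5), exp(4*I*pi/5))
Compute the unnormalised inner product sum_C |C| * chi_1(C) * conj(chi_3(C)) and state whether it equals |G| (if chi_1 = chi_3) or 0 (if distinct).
Sum = 0; so <chi_1, chi_3> = 0 (distinct irreducibles are orthogonal).

Explanation: Compute term by term over conjugacy classes (|C| * chi_1(C) * conj(chi_3(C))):
  1*(1)*conj(1) + 1*(exp(2*I*pi/5))*conj(exp(-4*I*pi/5)) + 1*(exp(4*I*pi/5))*conj(exp(2*I*pi/5)) + 1*(exp(-4*I*pi/5))*conj(exp(-2*I*pi/5)) + 1*(exp(-2*I*pi/5))*conj(exp(4*I*pi/5))
  = (1) + (exp(-4*I*pi/5)) + (exp(2*I*pi/5)) + (exp(-2*I*pi/5)) + (exp(4*I*pi/5))
  = 0.
(Exp terms are combined using exp(i*s)*conj(exp(i*t)) = exp(i*(s-t)), and sums of them are collapsed using the identity that for every m > 1 the m distinct m-th roots of unity sum to 0, e.g. 1 + exp(2*I*pi/3) + exp(-2*I*pi/3) = 0.)
Dividing by |G| = 5 gives 0/5 = 0, matching the row-orthogonality relation <chi_1, chi_3> = [chi_1 = chi_3].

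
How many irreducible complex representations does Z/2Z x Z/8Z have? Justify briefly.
16

Argument: The number of irreducible complex representations of a finite group equals its number of conjugacy classes. Z/2Z x Z/8Z is abelian of order 16, so every element is its own conjugacy class: 16 classes, so Z/2Z x Z/8Z (order 16) has exactly 16 irreducible complex representations.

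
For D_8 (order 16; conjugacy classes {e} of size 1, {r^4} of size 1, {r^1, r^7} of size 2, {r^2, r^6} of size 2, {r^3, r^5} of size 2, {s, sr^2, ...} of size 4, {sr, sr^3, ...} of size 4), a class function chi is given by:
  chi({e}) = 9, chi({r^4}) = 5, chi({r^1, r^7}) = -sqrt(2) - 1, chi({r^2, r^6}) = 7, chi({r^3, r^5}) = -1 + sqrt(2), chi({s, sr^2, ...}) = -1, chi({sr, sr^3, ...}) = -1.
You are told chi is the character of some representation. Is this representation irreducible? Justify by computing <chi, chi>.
Not irreducible (reducible): <chi, chi> = 14 > 1.

Why: <chi, chi> = (1/|G|) sum_C |C| * |chi(C)|^2 = (1/16)[1*|9|^2 + 1*|5|^2 + 2*|-sqrt(2) - 1|^2 + 2*|7|^2 + 2*|-1 + sqrt(2)|^2 + 4*|-1|^2 + 4*|-1|^2]
  = (1/16)[(81) + (25) + (4*sqrt(2) + 6) + (98) + (6 - 4*sqrt(2)) + (4) + (4)] = 224/16 = 14.
A character is irreducible iff <chi, chi> = 1, so this representation is reducible.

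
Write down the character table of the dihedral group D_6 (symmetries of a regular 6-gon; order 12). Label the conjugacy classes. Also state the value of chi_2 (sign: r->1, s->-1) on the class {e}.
Conjugacy classes: {e} of size 1, {r^3} of size 1, {r^1, r^5} of size 2, {r^2, r^4} of size 2, {s, sr^2, ...} of size 3, {sr, sr^3, ...} of size 3.
Character table:
  irrep \ class              {e} (size 1)  {r^3} (size 1)  {r^1, r^5} (size 2)  {r^2, r^4} (size 2)  {s, sr^2, ...} (size 3)  {sr, sr^3, ...} (size 3)
  chi_1 (triv)               1             1               1                    1                    1                        1                       
  chi_2 (sign: r->1, s->-1)  1             1               1                    1                    -1                       -1                      
  chi_3 (r->-1, s->1)        1             -1              -1                   1                    1                        -1                      
  chi_4 (r->-1, s->-1)       1             -1              -1                   1                    -1                       1                       
  chi_5 (2d, j=1)            2             -2              1                    -1                   0                        0                       
  chi_6 (2d, j=2)            2             2               -1                   -1                   0                        0                       

Spot check: chi_2 (sign: r->1, s->-1) on {e} = 1.

D_6 has order 2*6 = 12 with 6 conjugacy classes, hence 6 irreducibles. Sum of squared dims 1 + 1 + 1 + 1 + 4 + 4 = 12 = |G|. Linear characters come from the abelianisation; the 2-dimensional irreps have character r^k -> 2*cos(2*pi*j*k/6), reflections -> 0.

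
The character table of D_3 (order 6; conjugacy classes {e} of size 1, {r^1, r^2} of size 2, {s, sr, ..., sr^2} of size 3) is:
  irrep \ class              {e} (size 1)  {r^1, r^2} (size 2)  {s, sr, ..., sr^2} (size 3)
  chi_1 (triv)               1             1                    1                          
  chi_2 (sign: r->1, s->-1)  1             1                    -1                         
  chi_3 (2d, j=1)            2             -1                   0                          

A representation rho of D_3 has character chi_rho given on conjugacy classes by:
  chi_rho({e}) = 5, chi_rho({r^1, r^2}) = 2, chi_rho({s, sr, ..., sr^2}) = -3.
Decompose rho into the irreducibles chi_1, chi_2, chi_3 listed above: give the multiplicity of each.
Multiplicities: chi_1: 0, chi_2: 3, chi_3: 1.

Justification: Use <chi_rho, chi> = (1/|G|) sum_C |C| * chi_rho(C) * conj(chi(C)) with |G| = 6 for each irreducible chi in the table:
  <chi_rho, chi_1> = (1/6)[1*(5)*conj(1) + 2*(2)*conj(1) + 3*(-3)*conj(1)]
      = (1/6)[(5) + (4) + (-9)] = 0/6 = 0
  <chi_rho, chi_2> = (1/6)[1*(5)*conj(1) + 2*(2)*conj(1) + 3*(-3)*conj(-1)]
      = (1/6)[(5) + (4) + (9)] = 18/6 = 3
  <chi_rho, chi_3> = (1/6)[1*(5)*conj(2) + 2*(2)*conj(-1) + 3*(-3)*conj(0)]
      = (1/6)[(10) + (-4) + (0)] = 6/6 = 1
Dimension check: dim(rho) = sum (mult * dim) = 0*1 + 3*1 + 1*2 = 5 = chi_rho(e) = 5.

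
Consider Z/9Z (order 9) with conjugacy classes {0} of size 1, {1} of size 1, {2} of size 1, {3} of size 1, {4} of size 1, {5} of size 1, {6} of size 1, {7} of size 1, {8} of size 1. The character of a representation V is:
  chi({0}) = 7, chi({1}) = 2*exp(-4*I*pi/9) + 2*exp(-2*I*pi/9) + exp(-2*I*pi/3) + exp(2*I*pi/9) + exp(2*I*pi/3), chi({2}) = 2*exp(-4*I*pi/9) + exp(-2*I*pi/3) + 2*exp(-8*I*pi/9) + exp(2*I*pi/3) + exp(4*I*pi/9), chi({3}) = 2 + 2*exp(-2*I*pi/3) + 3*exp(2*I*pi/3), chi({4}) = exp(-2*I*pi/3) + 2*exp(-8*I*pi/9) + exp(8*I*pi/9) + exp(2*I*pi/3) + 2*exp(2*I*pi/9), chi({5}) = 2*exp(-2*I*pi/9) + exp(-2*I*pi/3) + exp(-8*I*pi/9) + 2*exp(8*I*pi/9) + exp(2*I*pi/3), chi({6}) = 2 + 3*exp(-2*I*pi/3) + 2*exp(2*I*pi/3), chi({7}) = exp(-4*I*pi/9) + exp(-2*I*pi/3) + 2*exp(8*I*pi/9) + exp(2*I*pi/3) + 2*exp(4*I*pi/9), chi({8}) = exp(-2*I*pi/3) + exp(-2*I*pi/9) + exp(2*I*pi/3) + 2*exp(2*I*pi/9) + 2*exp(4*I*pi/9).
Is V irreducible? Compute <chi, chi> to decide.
Not irreducible (reducible): <chi, chi> = 11 > 1.

Derivation: <chi, chi> = (1/|G|) sum_C |C| * |chi(C)|^2 = (1/9)[1*|7|^2 + 1*|2*exp(-4*I*pi/9) + 2*exp(-2*I*pi/9) + exp(-2*I*pi/3) + exp(2*I*pi/9) + exp(2*I*pi/3)|^2 + 1*|2*exp(-4*I*pi/9) + exp(-2*I*pi/3) + 2*exp(-8*I*pi/9) + exp(2*I*pi/3) + exp(4*I*pi/9)|^2 + 1*|2 + 2*exp(-2*I*pi/3) + 3*exp(2*I*pi/3)|^2 + 1*|exp(-2*I*pi/3) + 2*exp(-8*I*pi/9) + exp(8*I*pi/9) + exp(2*I*pi/3) + 2*exp(2*I*pi/9)|^2 + 1*|2*exp(-2*I*pi/9) + exp(-2*I*pi/3) + exp(-8*I*pi/9) + 2*exp(8*I*pi/9) + exp(2*I*pi/3)|^2 + 1*|2 + 3*exp(-2*I*pi/3) + 2*exp(2*I*pi/3)|^2 + 1*|exp(-4*I*pi/9) + exp(-2*I*pi/3) + 2*exp(8*I*pi/9) + exp(2*I*pi/3) + 2*exp(4*I*pi/9)|^2 + 1*|exp(-2*I*pi/3) + exp(-2*I*pi/9) + exp(2*I*pi/3) + 2*exp(2*I*pi/9) + 2*exp(4*I*pi/9)|^2]
  = (1/9)[(49) + (11 + 5*exp(-4*I*pi/9) + 6*exp(-2*I*pi/9) + 3*exp(-2*I*pi/3) + 5*exp(-8*I*pi/9) + 5*exp(8*I*pi/9) + 3*exp(2*I*pi/3) + 6*exp(2*I*pi/9) + 5*exp(4*I*pi/9)) + (11 + 6*exp(-4*I*pi/9) + 5*exp(-2*I*pi/9) + 3*exp(-2*I*pi/3) + 5*exp(-8*I*pi/9) + 5*exp(8*I*pi/9) + 3*exp(2*I*pi/3) + 5*exp(2*I*pi/9) + 6*exp(4*I*pi/9)) + (1) + (11 + 5*exp(-4*I*pi/9) + 5*exp(-2*I*pi/9) + 3*exp(-2*I*pi/3) + 6*exp(-8*I*pi/9) + 6*exp(8*I*pi/9) + 3*exp(2*I*pi/3) + 5*exp(2*I*pi/9) + 5*exp(4*I*pi/9)) + (11 + 5*exp(-4*I*pi/9) + 5*exp(-2*I*pi/9) + 3*exp(-2*I*pi/3) + 6*exp(-8*I*pi/9) + 6*exp(8*I*pi/9) + 3*exp(2*I*pi/3) + 5*exp(2*I*pi/9) + 5*exp(4*I*pi/9)) + (1) + (11 + 6*exp(-4*I*pi/9) + 5*exp(-2*I*pi/9) + 3*exp(-2*I*pi/3) + 5*exp(-8*I*pi/9) + 5*exp(8*I*pi/9) + 3*exp(2*I*pi/3) + 5*exp(2*I*pi/9) + 6*exp(4*I*pi/9)) + (11 + 5*exp(-4*I*pi/9) + 6*exp(-2*I*pi/9) + 3*exp(-2*I*pi/3) + 5*exp(-8*I*pi/9) + 5*exp(8*I*pi/9) + 3*exp(2*I*pi/3) + 6*exp(2*I*pi/9) + 5*exp(4*I*pi/9))] = 99/9 = 11.
(Exp terms are combined using exp(i*s)*conj(exp(i*t)) = exp(i*(s-t)), and sums of them are collapsed using the identity that for every m > 1 the m distinct m-th roots of unity sum to 0, e.g. 1 + exp(2*I*pi/3) + exp(-2*I*pi/3) = 0.)
A character is irreducible iff <chi, chi> = 1, so this representation is reducible.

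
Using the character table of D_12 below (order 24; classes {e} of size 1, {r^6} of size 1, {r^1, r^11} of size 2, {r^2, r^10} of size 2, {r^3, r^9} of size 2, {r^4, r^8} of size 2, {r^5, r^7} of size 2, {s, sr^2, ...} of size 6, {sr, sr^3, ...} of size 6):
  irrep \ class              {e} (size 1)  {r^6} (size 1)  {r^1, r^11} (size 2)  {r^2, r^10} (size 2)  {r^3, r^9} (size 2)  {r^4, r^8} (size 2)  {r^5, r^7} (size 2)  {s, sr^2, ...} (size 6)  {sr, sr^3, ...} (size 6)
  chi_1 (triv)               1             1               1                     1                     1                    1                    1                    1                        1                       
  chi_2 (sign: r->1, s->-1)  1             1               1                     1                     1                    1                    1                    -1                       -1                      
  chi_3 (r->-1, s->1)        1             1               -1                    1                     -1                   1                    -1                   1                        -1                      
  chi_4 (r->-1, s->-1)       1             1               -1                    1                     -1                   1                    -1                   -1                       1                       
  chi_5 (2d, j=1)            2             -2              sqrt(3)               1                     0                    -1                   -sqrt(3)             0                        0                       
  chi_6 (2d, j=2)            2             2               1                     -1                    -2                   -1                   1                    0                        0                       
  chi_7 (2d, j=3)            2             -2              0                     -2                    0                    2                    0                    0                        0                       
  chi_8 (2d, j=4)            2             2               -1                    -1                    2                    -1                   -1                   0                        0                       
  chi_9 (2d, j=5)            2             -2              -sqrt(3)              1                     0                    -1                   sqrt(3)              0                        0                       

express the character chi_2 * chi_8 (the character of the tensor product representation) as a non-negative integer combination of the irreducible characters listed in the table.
chi_2 tensor chi_8 = chi_8 (all other irreducibles have multiplicity 0).

Proof sketch: The character of a tensor product is the pointwise product (chi_2 * chi_8)(C) = chi_2(C) * chi_8(C):
  {e}: (1)*(2), {r^6}: (1)*(2), {r^1, r^11}: (1)*(-1), {r^2, r^10}: (1)*(-1), {r^3, r^9}: (1)*(2), {r^4, r^8}: (1)*(-1), {r^5, r^7}: (1)*(-1), {s, sr^2, ...}: (-1)*(0), {sr, sr^3, ...}: (-1)*(0)
so (chi_2 * chi_8) takes values
  {e} -> 2, {r^6} -> 2, {r^1, r^11} -> -1, {r^2, r^10} -> -1, {r^3, r^9} -> 2, {r^4, r^8} -> -1, {r^5, r^7} -> -1, {s, sr^2, ...} -> 0, {sr, sr^3, ...} -> 0.
Now take the inner product of this character with each irreducible chi from the table, <chi_2*chi_8, chi> = (1/24) sum_C |C| (chi_2*chi_8)(C) conj(chi(C)):
  <chi_2*chi_8, chi_1> = (1/24)[1*(2)*conj(1) + 1*(2)*conj(1) + 2*(-1)*conj(1) + 2*(-1)*conj(1) + 2*(2)*conj(1) + 2*(-1)*conj(1) + 2*(-1)*conj(1) + 6*(0)*conj(1) + 6*(0)*conj(1)]
      = (1/24)[(2) + (2) + (-2) + (-2) + (4) + (-2) + (-2) + (0) + (0)] = 0/24 = 0
  <chi_2*chi_8, chi_2> = (1/24)[1*(2)*conj(1) + 1*(2)*conj(1) + 2*(-1)*conj(1) + 2*(-1)*conj(1) + 2*(2)*conj(1) + 2*(-1)*conj(1) + 2*(-1)*conj(1) + 6*(0)*conj(-1) + 6*(0)*conj(-1)]
      = (1/24)[(2) + (2) + (-2) + (-2) + (4) + (-2) + (-2) + (0) + (0)] = 0/24 = 0
  <chi_2*chi_8, chi_3> = (1/24)[1*(2)*conj(1) + 1*(2)*conj(1) + 2*(-1)*conj(-1) + 2*(-1)*conj(1) + 2*(2)*conj(-1) + 2*(-1)*conj(1) + 2*(-1)*conj(-1) + 6*(0)*conj(1) + 6*(0)*conj(-1)]
      = (1/24)[(2) + (2) + (2) + (-2) + (-4) + (-2) + (2) + (0) + (0)] = 0/24 = 0
  <chi_2*chi_8, chi_4> = (1/24)[1*(2)*conj(1) + 1*(2)*conj(1) + 2*(-1)*conj(-1) + 2*(-1)*conj(1) + 2*(2)*conj(-1) + 2*(-1)*conj(1) + 2*(-1)*conj(-1) + 6*(0)*conj(-1) + 6*(0)*conj(1)]
      = (1/24)[(2) + (2) + (2) + (-2) + (-4) + (-2) + (2) + (0) + (0)] = 0/24 = 0
  <chi_2*chi_8, chi_5> = (1/24)[1*(2)*conj(2) + 1*(2)*conj(-2) + 2*(-1)*conj(sqrt(3)) + 2*(-1)*conj(1) + 2*(2)*conj(0) + 2*(-1)*conj(-1) + 2*(-1)*conj(-sqrt(3)) + 6*(0)*conj(0) + 6*(0)*conj(0)]
      = (1/24)[(4) + (-4) + (-2*sqrt(3)) + (-2) + (0) + (2) + (2*sqrt(3)) + (0) + (0)] = 0/24 = 0
  <chi_2*chi_8, chi_6> = (1/24)[1*(2)*conj(2) + 1*(2)*conj(2) + 2*(-1)*conj(1) + 2*(-1)*conj(-1) + 2*(2)*conj(-2) + 2*(-1)*conj(-1) + 2*(-1)*conj(1) + 6*(0)*conj(0) + 6*(0)*conj(0)]
      = (1/24)[(4) + (4) + (-2) + (2) + (-8) + (2) + (-2) + (0) + (0)] = 0/24 = 0
  <chi_2*chi_8, chi_7> = (1/24)[1*(2)*conj(2) + 1*(2)*conj(-2) + 2*(-1)*conj(0) + 2*(-1)*conj(-2) + 2*(2)*conj(0) + 2*(-1)*conj(2) + 2*(-1)*conj(0) + 6*(0)*conj(0) + 6*(0)*conj(0)]
      = (1/24)[(4) + (-4) + (0) + (4) + (0) + (-4) + (0) + (0) + (0)] = 0/24 = 0
  <chi_2*chi_8, chi_8> = (1/24)[1*(2)*conj(2) + 1*(2)*conj(2) + 2*(-1)*conj(-1) + 2*(-1)*conj(-1) + 2*(2)*conj(2) + 2*(-1)*conj(-1) + 2*(-1)*conj(-1) + 6*(0)*conj(0) + 6*(0)*conj(0)]
      = (1/24)[(4) + (4) + (2) + (2) + (8) + (2) + (2) + (0) + (0)] = 24/24 = 1
  <chi_2*chi_8, chi_9> = (1/24)[1*(2)*conj(2) + 1*(2)*conj(-2) + 2*(-1)*conj(-sqrt(3)) + 2*(-1)*conj(1) + 2*(2)*conj(0) + 2*(-1)*conj(-1) + 2*(-1)*conj(sqrt(3)) + 6*(0)*conj(0) + 6*(0)*conj(0)]
      = (1/24)[(4) + (-4) + (2*sqrt(3)) + (-2) + (0) + (2) + (-2*sqrt(3)) + (0) + (0)] = 0/24 = 0
Hence the multiplicities are chi_8: 1. Dimension check: dim(chi_2)*dim(chi_8) = 1*2 = 2 and sum (mult * dim) = 1*2 = 2.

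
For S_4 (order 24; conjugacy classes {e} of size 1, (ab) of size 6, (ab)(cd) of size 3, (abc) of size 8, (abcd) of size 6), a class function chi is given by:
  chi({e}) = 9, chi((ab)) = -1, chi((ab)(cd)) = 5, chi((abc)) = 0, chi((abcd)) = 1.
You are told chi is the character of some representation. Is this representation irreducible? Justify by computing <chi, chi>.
Not irreducible (reducible): <chi, chi> = 7 > 1.

<chi, chi> = (1/|G|) sum_C |C| * |chi(C)|^2 = (1/24)[1*|9|^2 + 6*|-1|^2 + 3*|5|^2 + 8*|0|^2 + 6*|1|^2]
  = (1/24)[(81) + (6) + (75) + (0) + (6)] = 168/24 = 7.
A character is irreducible iff <chi, chi> = 1, so this representation is reducible.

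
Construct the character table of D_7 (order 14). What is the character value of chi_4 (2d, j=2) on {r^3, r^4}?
Conjugacy classes: {e} of size 1, {r^1, r^6} of size 2, {r^2, r^5} of size 2, {r^3, r^4} of size 2, {s, sr, ..., sr^6} of size 7.
Character table:
  irrep \ class              {e} (size 1)  {r^1, r^6} (size 2)  {r^2, r^5} (size 2)  {r^3, r^4} (size 2)  {s, sr, ..., sr^6} (size 7)
  chi_1 (triv)               1             1                    1                    1                    1                          
  chi_2 (sign: r->1, s->-1)  1             1                    1                    1                    -1                         
  chi_3 (2d, j=1)            2             2*cos(2*pi/7)        -2*cos(3*pi/7)       -2*cos(pi/7)         0                          
  chi_4 (2d, j=2)            2             -2*cos(3*pi/7)       -2*cos(pi/7)         2*cos(2*pi/7)        0                          
  chi_5 (2d, j=3)            2             -2*cos(pi/7)         2*cos(2*pi/7)        -2*cos(3*pi/7)       0                          

Spot check: chi_4 (2d, j=2) on {r^3, r^4} = 2*cos(2*pi/7).

D_7 has order 2*7 = 14 with 5 conjugacy classes, hence 5 irreducibles. Sum of squared dims 1 + 1 + 4 + 4 + 4 = 14 = |G|. Linear characters come from the abelianisation; the 2-dimensional irreps have character r^k -> 2*cos(2*pi*j*k/7), reflections -> 0.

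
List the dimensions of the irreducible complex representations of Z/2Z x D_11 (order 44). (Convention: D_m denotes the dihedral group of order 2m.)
Dimensions: 1, 1, 1, 1, 2, 2, 2, 2, 2, 2, 2, 2, 2, 2

Solution. There are 14 irreducibles (= number of conjugacy classes). Their dimensions d_i satisfy sum d_i^2 = |G| = 44: 1 + 1 + 1 + 1 + 4 + 4 + 4 + 4 + 4 + 4 + 4 + 4 + 4 + 4 = 44. (For the product with Z/2Z: each of the 2 1-dim characters of Z/2Z tensors with each irrep of D_11, giving 2 copies of each D_11-dimension.)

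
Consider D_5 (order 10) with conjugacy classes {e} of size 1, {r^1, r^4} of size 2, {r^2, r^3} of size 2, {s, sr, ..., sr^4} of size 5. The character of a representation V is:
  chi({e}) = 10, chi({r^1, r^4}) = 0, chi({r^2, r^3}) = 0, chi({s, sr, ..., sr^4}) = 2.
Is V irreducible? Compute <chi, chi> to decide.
Not irreducible (reducible): <chi, chi> = 12 > 1.

Solution. <chi, chi> = (1/|G|) sum_C |C| * |chi(C)|^2 = (1/10)[1*|10|^2 + 2*|0|^2 + 2*|0|^2 + 5*|2|^2]
  = (1/10)[(100) + (0) + (0) + (20)] = 120/10 = 12.
A character is irreducible iff <chi, chi> = 1, so this representation is reducible.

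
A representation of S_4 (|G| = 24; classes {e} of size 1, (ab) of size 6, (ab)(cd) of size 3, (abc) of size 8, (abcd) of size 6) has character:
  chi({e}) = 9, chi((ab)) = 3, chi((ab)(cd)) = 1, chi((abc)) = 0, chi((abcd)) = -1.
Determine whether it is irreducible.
Not irreducible (reducible): <chi, chi> = 6 > 1.

Derivation: <chi, chi> = (1/|G|) sum_C |C| * |chi(C)|^2 = (1/24)[1*|9|^2 + 6*|3|^2 + 3*|1|^2 + 8*|0|^2 + 6*|-1|^2]
  = (1/24)[(81) + (54) + (3) + (0) + (6)] = 144/24 = 6.
A character is irreducible iff <chi, chi> = 1, so this representation is reducible.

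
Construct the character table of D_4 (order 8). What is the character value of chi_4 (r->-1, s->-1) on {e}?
Conjugacy classes: {e} of size 1, {r^2} of size 1, {r^1, r^3} of size 2, {s, sr^2, ...} of size 2, {sr, sr^3, ...} of size 2.
Character table:
  irrep \ class              {e} (size 1)  {r^2} (size 1)  {r^1, r^3} (size 2)  {s, sr^2, ...} (size 2)  {sr, sr^3, ...} (size 2)
  chi_1 (triv)               1             1               1                    1                        1                       
  chi_2 (sign: r->1, s->-1)  1             1               1                    -1                       -1                      
  chi_3 (r->-1, s->1)        1             1               -1                   1                        -1                      
  chi_4 (r->-1, s->-1)       1             1               -1                   -1                       1                       
  chi_5 (2d, j=1)            2             -2              0                    0                        0                       

Spot check: chi_4 (r->-1, s->-1) on {e} = 1.

D_4 has order 2*4 = 8 with 5 conjugacy classes, hence 5 irreducibles. Sum of squared dims 1 + 1 + 1 + 1 + 4 = 8 = |G|. Linear characters come from the abelianisation; the 2-dimensional irreps have character r^k -> 2*cos(2*pi*j*k/4), reflections -> 0.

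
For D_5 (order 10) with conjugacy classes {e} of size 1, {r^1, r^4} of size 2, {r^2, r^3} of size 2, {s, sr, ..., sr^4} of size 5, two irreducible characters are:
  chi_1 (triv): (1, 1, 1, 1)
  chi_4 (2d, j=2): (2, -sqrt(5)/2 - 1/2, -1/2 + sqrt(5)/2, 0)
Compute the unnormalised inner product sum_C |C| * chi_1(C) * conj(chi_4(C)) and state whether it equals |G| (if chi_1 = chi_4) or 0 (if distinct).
Sum = 0; so <chi_1, chi_4> = 0 (distinct irreducibles are orthogonal).

Details: Compute term by term over conjugacy classes (|C| * chi_1(C) * conj(chi_4(C))):
  1*(1)*conj(2) + 2*(1)*conj(-sqrt(5)/2 - 1/2) + 2*(1)*conj(-1/2 + sqrt(5)/2) + 5*(1)*conj(0)
  = (2) + (-sqrt(5) - 1) + (-1 + sqrt(5)) + (0)
  = 0.
Dividing by |G| = 10 gives 0/10 = 0, matching the row-orthogonality relation <chi_1, chi_4> = [chi_1 = chi_4].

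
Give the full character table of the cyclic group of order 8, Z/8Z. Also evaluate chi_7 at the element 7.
Character table of Z/8Z (irreps indexed chi_0,...,chi_7 with chi_k(m) = zeta_8^(k*m), zeta_8 = exp(2*pi*i/8)):
  irrep \ class  {0} (size 1)  {1} (size 1)    {2} (size 1)  {3} (size 1)    {4} (size 1)  {5} (size 1)    {6} (size 1)  {7} (size 1)  
  chi_0          1             1               1             1               1             1               1             1             
  chi_1          1             exp(I*pi/4)     I             exp(3*I*pi/4)   -1            exp(-3*I*pi/4)  -I            exp(-I*pi/4)  
  chi_2          1             I               -1            -I              1             I               -1            -I            
  chi_3          1             exp(3*I*pi/4)   -I            exp(I*pi/4)     -1            exp(-I*pi/4)    I             exp(-3*I*pi/4)
  chi_4          1             -1              1             -1              1             -1              1             -1            
  chi_5          1             exp(-3*I*pi/4)  I             exp(-I*pi/4)    -1            exp(I*pi/4)     -I            exp(3*I*pi/4) 
  chi_6          1             -I              -1            I               1             -I              -1            I             
  chi_7          1             exp(-I*pi/4)    -I            exp(-3*I*pi/4)  -1            exp(3*I*pi/4)   I             exp(I*pi/4)   

Spot check: chi_7(7) = zeta_8^(7*7) = zeta_8^49 = exp(I*pi/4).

Working: Z/8Z is abelian, so all 8 irreducible complex representations are 1-dimensional. They are given by chi_k(m) = zeta_8^(k*m) for k = 0,...,7. Row orthogonality: sum_m chi_k(m) conj(chi_l(m)) = 8 * [k = l].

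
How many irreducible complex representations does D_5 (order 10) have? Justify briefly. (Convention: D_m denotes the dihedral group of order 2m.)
4

The number of irreducible complex representations of a finite group equals its number of conjugacy classes. D_5 has 4 conjugacy classes ((n+3)/2 for n odd), so D_5 (order 10) has exactly 4 irreducible complex representations.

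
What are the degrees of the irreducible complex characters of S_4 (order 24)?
Dimensions: 1, 1, 2, 3, 3

Working: There are 5 irreducibles (= number of conjugacy classes). Their dimensions d_i satisfy sum d_i^2 = |G| = 24: 1 + 1 + 4 + 9 + 9 = 24.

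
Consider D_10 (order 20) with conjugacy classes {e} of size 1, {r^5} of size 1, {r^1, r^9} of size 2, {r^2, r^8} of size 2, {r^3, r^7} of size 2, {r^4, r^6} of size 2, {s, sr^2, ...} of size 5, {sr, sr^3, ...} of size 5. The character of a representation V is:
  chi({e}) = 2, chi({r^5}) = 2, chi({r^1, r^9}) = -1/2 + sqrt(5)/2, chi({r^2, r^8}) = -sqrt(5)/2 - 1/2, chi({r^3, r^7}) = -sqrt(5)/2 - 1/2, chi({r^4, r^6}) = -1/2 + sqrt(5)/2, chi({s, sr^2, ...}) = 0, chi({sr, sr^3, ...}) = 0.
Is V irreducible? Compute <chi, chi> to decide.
Irreducible: <chi, chi> = 1.

Justification: <chi, chi> = (1/|G|) sum_C |C| * |chi(C)|^2 = (1/20)[1*|2|^2 + 1*|2|^2 + 2*|-1/2 + sqrt(5)/2|^2 + 2*|-sqrt(5)/2 - 1/2|^2 + 2*|-sqrt(5)/2 - 1/2|^2 + 2*|-1/2 + sqrt(5)/2|^2 + 5*|0|^2 + 5*|0|^2]
  = (1/20)[(4) + (4) + (3 - sqrt(5)) + (sqrt(5) + 3) + (sqrt(5) + 3) + (3 - sqrt(5)) + (0) + (0)] = 20/20 = 1.
A character is irreducible iff <chi, chi> = 1, so this representation is irreducible.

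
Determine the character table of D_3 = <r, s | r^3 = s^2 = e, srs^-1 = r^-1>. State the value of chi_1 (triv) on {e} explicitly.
Conjugacy classes: {e} of size 1, {r^1, r^2} of size 2, {s, sr, ..., sr^2} of size 3.
Character table:
  irrep \ class              {e} (size 1)  {r^1, r^2} (size 2)  {s, sr, ..., sr^2} (size 3)
  chi_1 (triv)               1             1                    1                          
  chi_2 (sign: r->1, s->-1)  1             1                    -1                         
  chi_3 (2d, j=1)            2             -1                   0                          

Spot check: chi_1 (triv) on {e} = 1.

Explanation: D_3 has order 2*3 = 6 with 3 conjugacy classes, hence 3 irreducibles. Sum of squared dims 1 + 1 + 4 = 6 = |G|. Linear characters come from the abelianisation; the 2-dimensional irreps have character r^k -> 2*cos(2*pi*j*k/3), reflections -> 0.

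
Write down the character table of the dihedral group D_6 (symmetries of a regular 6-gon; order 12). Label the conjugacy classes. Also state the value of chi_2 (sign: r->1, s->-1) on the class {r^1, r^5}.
Conjugacy classes: {e} of size 1, {r^3} of size 1, {r^1, r^5} of size 2, {r^2, r^4} of size 2, {s, sr^2, ...} of size 3, {sr, sr^3, ...} of size 3.
Character table:
  irrep \ class              {e} (size 1)  {r^3} (size 1)  {r^1, r^5} (size 2)  {r^2, r^4} (size 2)  {s, sr^2, ...} (size 3)  {sr, sr^3, ...} (size 3)
  chi_1 (triv)               1             1               1                    1                    1                        1                       
  chi_2 (sign: r->1, s->-1)  1             1               1                    1                    -1                       -1                      
  chi_3 (r->-1, s->1)        1             -1              -1                   1                    1                        -1                      
  chi_4 (r->-1, s->-1)       1             -1              -1                   1                    -1                       1                       
  chi_5 (2d, j=1)            2             -2              1                    -1                   0                        0                       
  chi_6 (2d, j=2)            2             2               -1                   -1                   0                        0                       

Spot check: chi_2 (sign: r->1, s->-1) on {r^1, r^5} = 1.

Proof sketch: D_6 has order 2*6 = 12 with 6 conjugacy classes, hence 6 irreducibles. Sum of squared dims 1 + 1 + 1 + 1 + 4 + 4 = 12 = |G|. Linear characters come from the abelianisation; the 2-dimensional irreps have character r^k -> 2*cos(2*pi*j*k/6), reflections -> 0.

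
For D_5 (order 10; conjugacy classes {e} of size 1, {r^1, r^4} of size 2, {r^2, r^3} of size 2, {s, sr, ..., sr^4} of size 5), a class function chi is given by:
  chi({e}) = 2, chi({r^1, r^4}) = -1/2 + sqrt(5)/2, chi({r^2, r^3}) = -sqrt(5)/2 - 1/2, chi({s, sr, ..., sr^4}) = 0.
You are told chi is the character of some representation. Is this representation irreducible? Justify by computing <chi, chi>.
Irreducible: <chi, chi> = 1.

Justification: <chi, chi> = (1/|G|) sum_C |C| * |chi(C)|^2 = (1/10)[1*|2|^2 + 2*|-1/2 + sqrt(5)/2|^2 + 2*|-sqrt(5)/2 - 1/2|^2 + 5*|0|^2]
  = (1/10)[(4) + (3 - sqrt(5)) + (sqrt(5) + 3) + (0)] = 10/10 = 1.
A character is irreducible iff <chi, chi> = 1, so this representation is irreducible.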